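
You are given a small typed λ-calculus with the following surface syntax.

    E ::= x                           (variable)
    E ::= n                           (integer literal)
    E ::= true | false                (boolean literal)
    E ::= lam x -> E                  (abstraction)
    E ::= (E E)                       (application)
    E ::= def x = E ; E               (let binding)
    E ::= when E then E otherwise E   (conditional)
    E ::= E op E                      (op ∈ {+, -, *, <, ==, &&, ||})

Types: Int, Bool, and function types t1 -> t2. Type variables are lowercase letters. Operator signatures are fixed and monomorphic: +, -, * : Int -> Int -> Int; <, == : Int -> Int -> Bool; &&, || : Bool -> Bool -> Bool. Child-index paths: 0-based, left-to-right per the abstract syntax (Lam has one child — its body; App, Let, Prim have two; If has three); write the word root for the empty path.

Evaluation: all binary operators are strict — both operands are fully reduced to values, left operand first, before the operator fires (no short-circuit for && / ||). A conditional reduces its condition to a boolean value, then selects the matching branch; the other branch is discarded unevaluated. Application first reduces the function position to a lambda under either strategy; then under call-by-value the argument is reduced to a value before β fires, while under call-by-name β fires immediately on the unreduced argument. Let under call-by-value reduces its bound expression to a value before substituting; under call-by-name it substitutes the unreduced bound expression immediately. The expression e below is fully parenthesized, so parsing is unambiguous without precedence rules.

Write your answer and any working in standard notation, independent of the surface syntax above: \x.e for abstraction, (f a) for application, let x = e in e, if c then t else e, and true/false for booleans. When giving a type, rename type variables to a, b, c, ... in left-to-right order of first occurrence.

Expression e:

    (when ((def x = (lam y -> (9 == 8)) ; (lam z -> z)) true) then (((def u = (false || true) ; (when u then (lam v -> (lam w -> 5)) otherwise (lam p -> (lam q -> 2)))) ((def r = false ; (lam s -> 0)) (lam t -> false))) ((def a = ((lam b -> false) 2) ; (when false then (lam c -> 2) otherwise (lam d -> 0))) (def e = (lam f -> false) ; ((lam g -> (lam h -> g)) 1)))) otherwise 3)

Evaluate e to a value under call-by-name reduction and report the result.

Trace:
step 0: (if ((let x = (\y.(9 == 8)) in (\z.z)) true) then (((let u = (false || true) in (if u then (\v.(\w.5)) else (\p.(\q.2)))) ((let r = false in (\s.0)) (\t.false))) ((let a = ((\b.false) 2) in (if false then (\c.2) else (\d.0))) (let e = (\f.false) in ((\g.(\h.g)) 1)))) else 3)
step 1: [let@0.0] (if ((\z.z) true) then (((let u = (false || true) in (if u then (\v.(\w.5)) else (\p.(\q.2)))) ((let r = false in (\s.0)) (\t.false))) ((let a = ((\b.false) 2) in (if false then (\c.2) else (\d.0))) (let e = (\f.false) in ((\g.(\h.g)) 1)))) else 3)
step 2: [beta@0] (if true then (((let u = (false || true) in (if u then (\v.(\w.5)) else (\p.(\q.2)))) ((let r = false in (\s.0)) (\t.false))) ((let a = ((\b.false) 2) in (if false then (\c.2) else (\d.0))) (let e = (\f.false) in ((\g.(\h.g)) 1)))) else 3)
step 3: [if@root] (((let u = (false || true) in (if u then (\v.(\w.5)) else (\p.(\q.2)))) ((let r = false in (\s.0)) (\t.false))) ((let a = ((\b.false) 2) in (if false then (\c.2) else (\d.0))) (let e = (\f.false) in ((\g.(\h.g)) 1))))
step 4: [let@0.0] (((if (false || true) then (\v.(\w.5)) else (\p.(\q.2))) ((let r = false in (\s.0)) (\t.false))) ((let a = ((\b.false) 2) in (if false then (\c.2) else (\d.0))) (let e = (\f.false) in ((\g.(\h.g)) 1))))
step 5: [delta@0.0.0] (((if true then (\v.(\w.5)) else (\p.(\q.2))) ((let r = false in (\s.0)) (\t.false))) ((let a = ((\b.false) 2) in (if false then (\c.2) else (\d.0))) (let e = (\f.false) in ((\g.(\h.g)) 1))))
step 6: [if@0.0] (((\v.(\w.5)) ((let r = false in (\s.0)) (\t.false))) ((let a = ((\b.false) 2) in (if false then (\c.2) else (\d.0))) (let e = (\f.false) in ((\g.(\h.g)) 1))))
step 7: [beta@0] ((\w.5) ((let a = ((\b.false) 2) in (if false then (\c.2) else (\d.0))) (let e = (\f.false) in ((\g.(\h.g)) 1))))
step 8: [beta@root] 5

Answer: 5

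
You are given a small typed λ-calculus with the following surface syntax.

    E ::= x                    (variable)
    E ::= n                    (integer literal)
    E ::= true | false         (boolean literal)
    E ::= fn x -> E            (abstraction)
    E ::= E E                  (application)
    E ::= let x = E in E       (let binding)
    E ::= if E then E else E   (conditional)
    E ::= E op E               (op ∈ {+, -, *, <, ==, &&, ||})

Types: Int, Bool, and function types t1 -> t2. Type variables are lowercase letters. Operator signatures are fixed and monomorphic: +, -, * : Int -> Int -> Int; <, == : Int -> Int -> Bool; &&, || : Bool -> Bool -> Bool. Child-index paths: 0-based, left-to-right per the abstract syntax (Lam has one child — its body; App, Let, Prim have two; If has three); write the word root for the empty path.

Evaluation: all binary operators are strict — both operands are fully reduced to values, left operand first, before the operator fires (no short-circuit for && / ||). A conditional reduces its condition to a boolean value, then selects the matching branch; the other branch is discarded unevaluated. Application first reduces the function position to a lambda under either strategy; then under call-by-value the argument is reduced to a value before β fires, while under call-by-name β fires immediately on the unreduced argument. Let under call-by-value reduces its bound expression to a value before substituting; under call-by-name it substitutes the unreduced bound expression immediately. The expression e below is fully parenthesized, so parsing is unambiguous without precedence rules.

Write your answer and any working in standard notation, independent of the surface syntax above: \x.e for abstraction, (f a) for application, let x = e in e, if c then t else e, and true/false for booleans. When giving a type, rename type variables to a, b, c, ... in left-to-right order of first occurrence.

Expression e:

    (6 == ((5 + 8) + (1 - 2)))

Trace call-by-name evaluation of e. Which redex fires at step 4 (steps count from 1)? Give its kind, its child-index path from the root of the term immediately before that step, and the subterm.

Answer: delta at root : (6 == 12)

Working:
step 0: (6 == ((5 + 8) + (1 - 2)))
step 1: [delta@1.0] (6 == (13 + (1 - 2)))
step 2: [delta@1.1] (6 == (13 + -1))
step 3: [delta@1] (6 == 12)
step 4: [delta@root] false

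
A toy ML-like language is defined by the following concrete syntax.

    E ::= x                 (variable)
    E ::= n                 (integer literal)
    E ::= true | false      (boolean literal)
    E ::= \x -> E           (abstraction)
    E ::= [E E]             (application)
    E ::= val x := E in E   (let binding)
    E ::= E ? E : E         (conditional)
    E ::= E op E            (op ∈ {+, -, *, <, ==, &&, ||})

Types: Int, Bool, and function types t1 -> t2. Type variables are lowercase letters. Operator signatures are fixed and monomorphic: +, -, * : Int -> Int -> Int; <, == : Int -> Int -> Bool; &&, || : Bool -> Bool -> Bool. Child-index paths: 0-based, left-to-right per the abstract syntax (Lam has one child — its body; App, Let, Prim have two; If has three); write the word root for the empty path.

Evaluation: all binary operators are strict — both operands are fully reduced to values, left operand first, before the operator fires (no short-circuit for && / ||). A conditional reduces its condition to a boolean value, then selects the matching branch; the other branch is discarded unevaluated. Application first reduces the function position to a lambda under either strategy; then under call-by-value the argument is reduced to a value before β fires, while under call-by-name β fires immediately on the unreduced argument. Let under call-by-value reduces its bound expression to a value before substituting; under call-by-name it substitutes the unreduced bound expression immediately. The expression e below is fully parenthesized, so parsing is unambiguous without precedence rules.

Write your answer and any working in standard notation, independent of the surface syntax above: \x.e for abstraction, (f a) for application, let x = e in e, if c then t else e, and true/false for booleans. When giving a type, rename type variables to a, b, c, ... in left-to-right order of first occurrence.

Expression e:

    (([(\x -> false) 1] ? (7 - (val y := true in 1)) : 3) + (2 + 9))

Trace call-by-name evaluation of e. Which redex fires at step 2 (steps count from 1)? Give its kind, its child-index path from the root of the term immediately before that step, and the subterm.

Answer: if at 0 : (if false then (7 - (let y = true in 1)) else 3)

Trace:
step 0: ((if ((\x.false) 1) then (7 - (let y = true in 1)) else 3) + (2 + 9))
step 1: [beta@0.0] ((if false then (7 - (let y = true in 1)) else 3) + (2 + 9))
step 2: [if@0] (3 + (2 + 9))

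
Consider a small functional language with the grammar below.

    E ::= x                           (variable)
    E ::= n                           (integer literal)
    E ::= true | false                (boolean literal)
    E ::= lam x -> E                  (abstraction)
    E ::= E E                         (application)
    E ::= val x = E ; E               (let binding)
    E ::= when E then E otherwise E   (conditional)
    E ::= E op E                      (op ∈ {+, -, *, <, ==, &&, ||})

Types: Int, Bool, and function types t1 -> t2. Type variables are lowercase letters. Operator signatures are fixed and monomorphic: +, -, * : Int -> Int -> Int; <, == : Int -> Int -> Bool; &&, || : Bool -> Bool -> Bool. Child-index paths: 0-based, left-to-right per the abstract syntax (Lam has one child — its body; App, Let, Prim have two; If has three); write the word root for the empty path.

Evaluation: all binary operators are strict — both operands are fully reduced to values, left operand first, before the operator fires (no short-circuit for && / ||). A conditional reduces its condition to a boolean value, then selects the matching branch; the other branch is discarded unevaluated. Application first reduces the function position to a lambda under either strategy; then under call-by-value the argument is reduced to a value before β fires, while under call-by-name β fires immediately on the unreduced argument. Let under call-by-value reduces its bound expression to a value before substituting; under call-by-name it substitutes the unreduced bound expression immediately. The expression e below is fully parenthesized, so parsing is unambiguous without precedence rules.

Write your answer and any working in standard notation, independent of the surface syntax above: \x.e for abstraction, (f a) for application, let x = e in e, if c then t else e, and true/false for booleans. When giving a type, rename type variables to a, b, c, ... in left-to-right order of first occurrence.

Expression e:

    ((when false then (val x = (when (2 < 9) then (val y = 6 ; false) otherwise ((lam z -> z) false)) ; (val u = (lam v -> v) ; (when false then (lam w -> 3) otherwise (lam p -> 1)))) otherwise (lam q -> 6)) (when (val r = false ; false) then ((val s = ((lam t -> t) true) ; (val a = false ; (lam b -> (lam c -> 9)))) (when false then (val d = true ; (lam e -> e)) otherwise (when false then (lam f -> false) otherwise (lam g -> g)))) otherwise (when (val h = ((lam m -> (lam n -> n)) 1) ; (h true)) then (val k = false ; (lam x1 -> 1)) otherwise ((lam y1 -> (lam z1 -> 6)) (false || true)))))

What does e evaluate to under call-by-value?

Derivation:
step 0: ((if false then (let x = (if (2 < 9) then (let y = 6 in false) else ((\z.z) false)) in (let u = (\v.v) in (if false then (\w.3) else (\p.1)))) else (\q.6)) (if (let r = false in false) then ((let s = ((\t.t) true) in (let a = false in (\b.(\c.9)))) (if false then (let d = true in (\e.e)) else (if false then (\f.false) else (\g.g)))) else (if (let h = ((\m.(\n.n)) 1) in (h true)) then (let k = false in (\x1.1)) else ((\y1.(\z1.6)) (false || true)))))
step 1: [if@0] ((\q.6) (if (let r = false in false) then ((let s = ((\t.t) true) in (let a = false in (\b.(\c.9)))) (if false then (let d = true in (\e.e)) else (if false then (\f.false) else (\g.g)))) else (if (let h = ((\m.(\n.n)) 1) in (h true)) then (let k = false in (\x1.1)) else ((\y1.(\z1.6)) (false || true)))))
step 2: [let@1.0] ((\q.6) (if false then ((let s = ((\t.t) true) in (let a = false in (\b.(\c.9)))) (if false then (let d = true in (\e.e)) else (if false then (\f.false) else (\g.g)))) else (if (let h = ((\m.(\n.n)) 1) in (h true)) then (let k = false in (\x1.1)) else ((\y1.(\z1.6)) (false || true)))))
step 3: [if@1] ((\q.6) (if (let h = ((\m.(\n.n)) 1) in (h true)) then (let k = false in (\x1.1)) else ((\y1.(\z1.6)) (false || true))))
step 4: [beta@1.0.0] ((\q.6) (if (let h = (\n.n) in (h true)) then (let k = false in (\x1.1)) else ((\y1.(\z1.6)) (false || true))))
step 5: [let@1.0] ((\q.6) (if ((\n.n) true) then (let k = false in (\x1.1)) else ((\y1.(\z1.6)) (false || true))))
step 6: [beta@1.0] ((\q.6) (if true then (let k = false in (\x1.1)) else ((\y1.(\z1.6)) (false || true))))
step 7: [if@1] ((\q.6) (let k = false in (\x1.1)))
step 8: [let@1] ((\q.6) (\x1.1))
step 9: [beta@root] 6

Answer: 6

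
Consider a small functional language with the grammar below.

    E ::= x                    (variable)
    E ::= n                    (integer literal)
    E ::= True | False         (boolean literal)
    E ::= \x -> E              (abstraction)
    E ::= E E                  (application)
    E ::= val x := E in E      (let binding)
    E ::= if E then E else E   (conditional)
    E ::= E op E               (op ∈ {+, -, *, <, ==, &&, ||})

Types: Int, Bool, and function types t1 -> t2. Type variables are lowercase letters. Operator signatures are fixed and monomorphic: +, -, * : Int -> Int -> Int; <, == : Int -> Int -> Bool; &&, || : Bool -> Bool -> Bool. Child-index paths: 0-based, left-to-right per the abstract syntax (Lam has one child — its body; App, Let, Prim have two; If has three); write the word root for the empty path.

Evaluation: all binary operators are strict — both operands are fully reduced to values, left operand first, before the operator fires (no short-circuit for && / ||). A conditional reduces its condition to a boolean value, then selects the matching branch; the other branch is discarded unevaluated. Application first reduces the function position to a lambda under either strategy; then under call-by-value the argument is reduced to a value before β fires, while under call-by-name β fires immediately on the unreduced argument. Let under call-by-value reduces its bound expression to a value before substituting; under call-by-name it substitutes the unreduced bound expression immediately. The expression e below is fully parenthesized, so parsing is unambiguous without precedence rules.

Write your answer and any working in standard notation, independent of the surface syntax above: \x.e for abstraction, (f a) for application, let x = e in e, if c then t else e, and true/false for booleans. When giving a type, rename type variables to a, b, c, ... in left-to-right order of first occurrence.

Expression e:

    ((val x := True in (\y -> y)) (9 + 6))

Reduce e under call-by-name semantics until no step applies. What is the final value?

Trace:
step 0: ((let x = true in (\y.y)) (9 + 6))
step 1: [let@0] ((\y.y) (9 + 6))
step 2: [beta@root] (9 + 6)
step 3: [delta@root] 15

Answer: 15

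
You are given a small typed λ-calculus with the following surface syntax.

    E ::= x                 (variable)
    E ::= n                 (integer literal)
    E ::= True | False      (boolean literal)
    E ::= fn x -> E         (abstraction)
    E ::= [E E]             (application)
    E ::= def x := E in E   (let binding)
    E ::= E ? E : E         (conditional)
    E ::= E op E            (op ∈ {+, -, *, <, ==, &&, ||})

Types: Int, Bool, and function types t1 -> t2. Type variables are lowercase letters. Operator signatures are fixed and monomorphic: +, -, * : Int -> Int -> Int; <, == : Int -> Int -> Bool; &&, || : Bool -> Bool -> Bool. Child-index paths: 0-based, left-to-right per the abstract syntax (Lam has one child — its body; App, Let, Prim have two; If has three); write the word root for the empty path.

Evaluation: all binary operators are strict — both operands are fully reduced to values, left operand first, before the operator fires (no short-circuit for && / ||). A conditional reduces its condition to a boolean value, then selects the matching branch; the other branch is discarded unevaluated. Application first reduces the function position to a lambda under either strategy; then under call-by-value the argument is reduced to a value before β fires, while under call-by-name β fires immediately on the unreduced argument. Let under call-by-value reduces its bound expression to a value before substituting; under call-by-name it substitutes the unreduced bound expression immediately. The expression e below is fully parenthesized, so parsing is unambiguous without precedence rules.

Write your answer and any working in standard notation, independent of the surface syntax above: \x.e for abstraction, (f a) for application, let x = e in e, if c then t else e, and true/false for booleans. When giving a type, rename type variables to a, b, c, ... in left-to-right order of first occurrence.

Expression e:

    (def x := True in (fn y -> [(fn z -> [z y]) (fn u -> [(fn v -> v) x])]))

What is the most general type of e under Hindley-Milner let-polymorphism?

Trace:
let x : Bool
z : b
y : a
  unify b ~ a -> c
_ _ : c
\z._ : (a -> c) -> c
v : e
\v._ : e -> e
x : Bool
  unify e -> e ~ Bool -> f
  unify e ~ Bool
  unify Bool ~ f
_ _ : Bool
\u._ : d -> Bool
  unify (a -> c) -> c ~ (d -> Bool) -> g
  unify a -> c ~ d -> Bool
  unify a ~ d
  unify c ~ Bool
  unify Bool ~ g
_ _ : Bool
\y._ : d -> Bool

Answer: a -> Bool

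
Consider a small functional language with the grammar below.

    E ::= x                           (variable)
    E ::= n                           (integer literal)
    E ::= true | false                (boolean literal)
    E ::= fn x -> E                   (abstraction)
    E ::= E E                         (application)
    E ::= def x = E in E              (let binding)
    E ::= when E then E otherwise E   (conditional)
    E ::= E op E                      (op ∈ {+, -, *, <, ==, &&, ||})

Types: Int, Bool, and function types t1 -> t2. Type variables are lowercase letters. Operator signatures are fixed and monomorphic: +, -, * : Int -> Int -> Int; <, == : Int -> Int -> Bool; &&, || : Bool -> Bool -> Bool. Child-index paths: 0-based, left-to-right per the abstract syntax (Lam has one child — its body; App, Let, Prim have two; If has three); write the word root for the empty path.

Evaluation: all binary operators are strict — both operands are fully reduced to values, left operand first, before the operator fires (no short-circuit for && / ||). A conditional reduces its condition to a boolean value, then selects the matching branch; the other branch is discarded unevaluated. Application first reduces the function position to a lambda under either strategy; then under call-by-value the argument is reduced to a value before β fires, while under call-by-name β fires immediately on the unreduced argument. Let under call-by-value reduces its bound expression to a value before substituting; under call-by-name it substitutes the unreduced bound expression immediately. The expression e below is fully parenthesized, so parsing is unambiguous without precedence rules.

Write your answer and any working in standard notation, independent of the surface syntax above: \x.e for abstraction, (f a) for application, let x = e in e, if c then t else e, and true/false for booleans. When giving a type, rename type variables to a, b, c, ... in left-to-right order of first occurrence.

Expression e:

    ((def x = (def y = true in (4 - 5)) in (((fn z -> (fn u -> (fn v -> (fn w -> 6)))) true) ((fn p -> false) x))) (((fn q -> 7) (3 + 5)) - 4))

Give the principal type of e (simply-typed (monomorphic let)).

Trace:
let y : Bool
  unify Int ~ Int
  unify Int ~ Int
let x : Int
\w._ : d -> Int
\v._ : c -> d -> Int
\u._ : b -> c -> d -> Int
\z._ : a -> b -> c -> d -> Int
  unify a -> b -> c -> d -> Int ~ Bool -> e
  unify a ~ Bool
  unify b -> c -> d -> Int ~ e
_ _ : b -> c -> d -> Int
\p._ : f -> Bool
x : Int
  unify f -> Bool ~ Int -> g
  unify f ~ Int
  unify Bool ~ g
_ _ : Bool
  unify b -> c -> d -> Int ~ Bool -> h
  unify b ~ Bool
  unify c -> d -> Int ~ h
_ _ : c -> d -> Int
\q._ : i -> Int
  unify Int ~ Int
  unify Int ~ Int
  unify i -> Int ~ Int -> j
  unify i ~ Int
  unify Int ~ j
_ _ : Int
  unify Int ~ Int
  unify Int ~ Int
  unify c -> d -> Int ~ Int -> k
  unify c ~ Int
  unify d -> Int ~ k
_ _ : d -> Int

Answer: a -> Int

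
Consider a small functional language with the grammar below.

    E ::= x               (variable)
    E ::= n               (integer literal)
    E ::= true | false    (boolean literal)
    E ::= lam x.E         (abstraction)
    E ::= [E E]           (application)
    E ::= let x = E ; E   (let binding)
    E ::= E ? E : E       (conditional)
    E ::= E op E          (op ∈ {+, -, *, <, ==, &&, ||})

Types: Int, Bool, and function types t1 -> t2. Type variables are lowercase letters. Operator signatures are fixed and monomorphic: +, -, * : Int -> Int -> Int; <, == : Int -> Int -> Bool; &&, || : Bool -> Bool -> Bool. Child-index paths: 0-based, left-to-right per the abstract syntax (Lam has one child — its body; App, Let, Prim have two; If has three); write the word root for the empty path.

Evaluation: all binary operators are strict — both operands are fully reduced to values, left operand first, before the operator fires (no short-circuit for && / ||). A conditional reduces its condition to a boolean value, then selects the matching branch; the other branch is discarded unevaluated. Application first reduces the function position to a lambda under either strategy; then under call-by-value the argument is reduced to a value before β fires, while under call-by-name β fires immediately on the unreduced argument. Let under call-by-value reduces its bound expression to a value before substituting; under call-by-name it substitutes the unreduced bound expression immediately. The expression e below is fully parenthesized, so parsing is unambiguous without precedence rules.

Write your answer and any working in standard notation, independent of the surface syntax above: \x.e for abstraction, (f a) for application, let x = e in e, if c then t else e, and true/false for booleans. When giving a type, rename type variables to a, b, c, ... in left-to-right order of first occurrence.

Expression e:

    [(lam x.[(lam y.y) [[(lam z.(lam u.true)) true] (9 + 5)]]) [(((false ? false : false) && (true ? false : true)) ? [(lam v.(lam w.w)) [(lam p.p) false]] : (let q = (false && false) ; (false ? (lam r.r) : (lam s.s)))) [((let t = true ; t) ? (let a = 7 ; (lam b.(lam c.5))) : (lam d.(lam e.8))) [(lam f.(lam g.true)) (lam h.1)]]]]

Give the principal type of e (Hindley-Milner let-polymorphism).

Working:
y : b
\y._ : b -> b
\u._ : d -> Bool
\z._ : c -> d -> Bool
  unify c -> d -> Bool ~ Bool -> e
  unify c ~ Bool
  unify d -> Bool ~ e
_ _ : d -> Bool
  unify Int ~ Int
  unify Int ~ Int
  unify d -> Bool ~ Int -> f
  unify d ~ Int
  unify Bool ~ f
_ _ : Bool
  unify b -> b ~ Bool -> g
  unify b ~ Bool
  unify Bool ~ g
_ _ : Bool
\x._ : a -> Bool
  unify Bool ~ Bool
  unify Bool ~ Bool
  unify Bool ~ Bool
  unify Bool ~ Bool
  unify Bool ~ Bool
  unify Bool ~ Bool
  unify Bool ~ Bool
w : i
\w._ : i -> i
\v._ : h -> i -> i
p : j
\p._ : j -> j
  unify j -> j ~ Bool -> k
  unify j ~ Bool
  unify Bool ~ k
_ _ : Bool
  unify h -> i -> i ~ Bool -> l
  unify h ~ Bool
  unify i -> i ~ l
_ _ : i -> i
  unify Bool ~ Bool
  unify Bool ~ Bool
let q : Bool
  unify Bool ~ Bool
r : m
\r._ : m -> m
s : n
\s._ : n -> n
  unify m -> m ~ n -> n
  unify m ~ n
  unify n ~ n
  unify i -> i ~ n -> n
  unify i ~ n
  unify n ~ n
let t : Bool
t : Bool
  unify Bool ~ Bool
let a : Int
\c._ : p -> Int
\b._ : o -> p -> Int
\e._ : r -> Int
\d._ : q -> r -> Int
  unify o -> p -> Int ~ q -> r -> Int
  unify o ~ q
  unify p -> Int ~ r -> Int
  unify p ~ r
  unify Int ~ Int
\g._ : t -> Bool
\f._ : s -> t -> Bool
\h._ : u -> Int
  unify s -> t -> Bool ~ (u -> Int) -> v
  unify s ~ u -> Int
  unify t -> Bool ~ v
_ _ : t -> Bool
  unify q -> r -> Int ~ (t -> Bool) -> w
  unify q ~ t -> Bool
  unify r -> Int ~ w
_ _ : r -> Int
  unify n -> n ~ (r -> Int) -> x
  unify n ~ r -> Int
  unify r -> Int ~ x
_ _ : r -> Int
  unify a -> Bool ~ (r -> Int) -> y
  unify a ~ r -> Int
  unify Bool ~ y
_ _ : Bool

Answer: Bool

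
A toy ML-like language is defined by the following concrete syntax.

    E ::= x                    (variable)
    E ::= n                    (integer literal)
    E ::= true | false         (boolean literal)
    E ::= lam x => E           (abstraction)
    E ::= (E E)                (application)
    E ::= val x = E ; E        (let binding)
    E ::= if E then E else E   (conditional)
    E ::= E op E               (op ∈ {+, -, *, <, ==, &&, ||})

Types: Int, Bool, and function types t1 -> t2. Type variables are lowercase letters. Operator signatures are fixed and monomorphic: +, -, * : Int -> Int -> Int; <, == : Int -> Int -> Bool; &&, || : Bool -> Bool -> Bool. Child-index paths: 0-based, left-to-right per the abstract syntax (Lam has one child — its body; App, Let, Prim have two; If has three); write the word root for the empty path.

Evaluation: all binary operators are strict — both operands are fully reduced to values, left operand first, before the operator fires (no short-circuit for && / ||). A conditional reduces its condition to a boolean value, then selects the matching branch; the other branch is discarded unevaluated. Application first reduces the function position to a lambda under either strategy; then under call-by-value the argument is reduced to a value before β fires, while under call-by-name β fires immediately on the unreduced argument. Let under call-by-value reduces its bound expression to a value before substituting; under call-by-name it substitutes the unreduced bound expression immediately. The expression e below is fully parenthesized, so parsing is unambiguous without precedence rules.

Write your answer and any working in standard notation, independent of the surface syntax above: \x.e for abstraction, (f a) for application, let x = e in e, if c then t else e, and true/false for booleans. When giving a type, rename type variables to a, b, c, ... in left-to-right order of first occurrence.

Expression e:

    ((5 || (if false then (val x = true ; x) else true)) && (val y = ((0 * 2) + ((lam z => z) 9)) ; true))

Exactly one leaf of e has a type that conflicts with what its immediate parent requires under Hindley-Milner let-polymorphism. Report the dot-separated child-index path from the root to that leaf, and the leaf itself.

Derivation:
  unify Int ~ Bool
  FAIL: mismatch Int ~ Bool

Answer: 0.0 : 5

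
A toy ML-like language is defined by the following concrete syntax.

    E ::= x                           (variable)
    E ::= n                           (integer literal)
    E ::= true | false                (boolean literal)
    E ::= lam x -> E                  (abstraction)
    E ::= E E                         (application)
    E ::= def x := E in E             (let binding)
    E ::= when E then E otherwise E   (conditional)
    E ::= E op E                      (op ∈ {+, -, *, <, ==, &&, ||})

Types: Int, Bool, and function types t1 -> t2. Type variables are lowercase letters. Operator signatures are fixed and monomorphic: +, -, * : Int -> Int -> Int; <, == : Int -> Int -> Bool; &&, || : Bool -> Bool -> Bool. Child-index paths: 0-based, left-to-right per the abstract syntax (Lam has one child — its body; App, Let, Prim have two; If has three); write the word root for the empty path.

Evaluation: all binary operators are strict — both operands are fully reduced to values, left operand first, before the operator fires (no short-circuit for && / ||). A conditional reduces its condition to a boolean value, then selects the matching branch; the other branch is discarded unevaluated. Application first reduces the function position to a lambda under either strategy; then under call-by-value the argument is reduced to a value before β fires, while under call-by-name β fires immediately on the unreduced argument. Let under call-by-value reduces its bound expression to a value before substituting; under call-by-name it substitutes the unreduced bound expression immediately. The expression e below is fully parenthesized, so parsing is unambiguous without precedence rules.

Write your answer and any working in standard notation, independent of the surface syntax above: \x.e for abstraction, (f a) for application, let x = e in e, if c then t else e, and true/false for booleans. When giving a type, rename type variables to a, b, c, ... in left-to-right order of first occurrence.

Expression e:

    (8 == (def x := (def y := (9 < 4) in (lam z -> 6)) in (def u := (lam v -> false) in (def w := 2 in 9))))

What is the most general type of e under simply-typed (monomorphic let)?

Answer: Bool

Working:
  unify Int ~ Int
  unify Int ~ Int
  unify Int ~ Int
let y : Bool
\z._ : a -> Int
let x : a -> Int
\v._ : b -> Bool
let u : b -> Bool
let w : Int
  unify Int ~ Int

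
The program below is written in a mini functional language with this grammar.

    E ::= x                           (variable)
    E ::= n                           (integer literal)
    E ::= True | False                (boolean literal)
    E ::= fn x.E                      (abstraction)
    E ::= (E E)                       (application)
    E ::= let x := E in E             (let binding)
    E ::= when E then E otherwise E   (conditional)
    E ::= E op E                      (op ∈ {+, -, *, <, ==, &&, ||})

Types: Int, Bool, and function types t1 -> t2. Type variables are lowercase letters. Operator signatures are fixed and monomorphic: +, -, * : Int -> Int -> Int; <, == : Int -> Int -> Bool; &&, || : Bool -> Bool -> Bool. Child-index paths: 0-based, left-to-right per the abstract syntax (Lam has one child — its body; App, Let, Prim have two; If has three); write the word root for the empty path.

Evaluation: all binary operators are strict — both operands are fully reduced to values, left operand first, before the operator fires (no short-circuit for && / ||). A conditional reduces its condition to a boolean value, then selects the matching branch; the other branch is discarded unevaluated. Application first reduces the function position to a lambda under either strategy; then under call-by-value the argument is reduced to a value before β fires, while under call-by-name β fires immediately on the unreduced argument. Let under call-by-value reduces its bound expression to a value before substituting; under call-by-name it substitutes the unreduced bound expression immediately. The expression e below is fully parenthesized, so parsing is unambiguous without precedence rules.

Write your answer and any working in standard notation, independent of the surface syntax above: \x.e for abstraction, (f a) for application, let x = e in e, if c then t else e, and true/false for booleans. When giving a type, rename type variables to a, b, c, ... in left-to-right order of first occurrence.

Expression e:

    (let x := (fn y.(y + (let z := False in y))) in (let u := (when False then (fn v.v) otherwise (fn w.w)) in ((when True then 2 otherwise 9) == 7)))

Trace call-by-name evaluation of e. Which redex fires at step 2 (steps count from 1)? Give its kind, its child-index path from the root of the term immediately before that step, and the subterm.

Answer: let at root : (let u = (if false then (\v.v) else (\w.w)) in ((if true then 2 else 9) == 7))

Working:
step 0: (let x = (\y.(y + (let z = false in y))) in (let u = (if false then (\v.v) else (\w.w)) in ((if true then 2 else 9) == 7)))
step 1: [let@root] (let u = (if false then (\v.v) else (\w.w)) in ((if true then 2 else 9) == 7))
step 2: [let@root] ((if true then 2 else 9) == 7)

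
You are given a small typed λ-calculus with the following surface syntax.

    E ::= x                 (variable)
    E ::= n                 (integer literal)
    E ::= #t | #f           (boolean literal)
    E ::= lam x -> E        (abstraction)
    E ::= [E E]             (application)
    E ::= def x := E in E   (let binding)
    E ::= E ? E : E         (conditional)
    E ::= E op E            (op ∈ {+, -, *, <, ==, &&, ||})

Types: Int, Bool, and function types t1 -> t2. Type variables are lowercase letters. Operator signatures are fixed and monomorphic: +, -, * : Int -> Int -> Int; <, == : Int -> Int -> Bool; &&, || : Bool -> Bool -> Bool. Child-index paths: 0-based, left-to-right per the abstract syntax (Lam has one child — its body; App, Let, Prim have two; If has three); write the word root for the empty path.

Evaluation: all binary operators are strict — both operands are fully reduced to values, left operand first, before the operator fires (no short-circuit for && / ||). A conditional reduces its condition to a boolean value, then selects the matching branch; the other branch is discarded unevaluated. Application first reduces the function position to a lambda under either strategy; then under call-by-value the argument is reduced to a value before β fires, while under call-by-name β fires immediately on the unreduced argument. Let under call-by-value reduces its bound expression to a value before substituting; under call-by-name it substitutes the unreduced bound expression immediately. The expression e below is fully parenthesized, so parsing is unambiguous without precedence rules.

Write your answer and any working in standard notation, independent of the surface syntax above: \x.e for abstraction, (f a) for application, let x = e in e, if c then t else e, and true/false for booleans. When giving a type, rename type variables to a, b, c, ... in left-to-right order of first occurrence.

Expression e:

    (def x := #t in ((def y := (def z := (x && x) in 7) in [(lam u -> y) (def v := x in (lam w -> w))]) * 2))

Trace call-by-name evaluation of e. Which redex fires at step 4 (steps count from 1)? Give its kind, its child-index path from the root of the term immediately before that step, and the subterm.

Trace:
step 0: (let x = true in ((let y = (let z = (x && x) in 7) in ((\u.y) (let v = x in (\w.w)))) * 2))
step 1: [let@root] ((let y = (let z = (true && true) in 7) in ((\u.y) (let v = true in (\w.w)))) * 2)
step 2: [let@0] (((\u.(let z = (true && true) in 7)) (let v = true in (\w.w))) * 2)
step 3: [beta@0] ((let z = (true && true) in 7) * 2)
step 4: [let@0] (7 * 2)

Answer: let at 0 : (let z = (true && true) in 7)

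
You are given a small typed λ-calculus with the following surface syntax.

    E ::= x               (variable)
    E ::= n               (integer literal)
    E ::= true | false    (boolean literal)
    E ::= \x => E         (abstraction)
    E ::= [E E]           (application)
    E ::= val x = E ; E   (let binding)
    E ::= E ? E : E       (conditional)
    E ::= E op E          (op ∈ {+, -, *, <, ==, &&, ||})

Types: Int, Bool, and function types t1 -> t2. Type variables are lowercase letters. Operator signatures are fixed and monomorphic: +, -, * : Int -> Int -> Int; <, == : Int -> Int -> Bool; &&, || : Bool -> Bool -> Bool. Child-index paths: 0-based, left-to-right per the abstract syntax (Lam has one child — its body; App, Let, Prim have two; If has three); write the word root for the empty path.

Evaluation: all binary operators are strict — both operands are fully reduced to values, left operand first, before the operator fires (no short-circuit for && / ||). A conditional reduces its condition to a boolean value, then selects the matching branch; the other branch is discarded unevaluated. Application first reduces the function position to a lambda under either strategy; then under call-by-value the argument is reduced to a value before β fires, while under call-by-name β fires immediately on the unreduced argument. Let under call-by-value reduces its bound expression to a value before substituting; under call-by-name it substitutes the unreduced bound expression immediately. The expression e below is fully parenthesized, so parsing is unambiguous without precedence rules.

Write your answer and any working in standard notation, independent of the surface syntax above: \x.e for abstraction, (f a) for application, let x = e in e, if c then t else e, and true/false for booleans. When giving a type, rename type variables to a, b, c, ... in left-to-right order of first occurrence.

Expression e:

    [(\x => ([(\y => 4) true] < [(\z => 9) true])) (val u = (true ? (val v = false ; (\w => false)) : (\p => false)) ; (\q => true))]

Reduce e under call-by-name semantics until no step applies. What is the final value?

Derivation:
step 0: ((\x.(((\y.4) true) < ((\z.9) true))) (let u = (if true then (let v = false in (\w.false)) else (\p.false)) in (\q.true)))
step 1: [beta@root] (((\y.4) true) < ((\z.9) true))
step 2: [beta@0] (4 < ((\z.9) true))
step 3: [beta@1] (4 < 9)
step 4: [delta@root] true

Answer: true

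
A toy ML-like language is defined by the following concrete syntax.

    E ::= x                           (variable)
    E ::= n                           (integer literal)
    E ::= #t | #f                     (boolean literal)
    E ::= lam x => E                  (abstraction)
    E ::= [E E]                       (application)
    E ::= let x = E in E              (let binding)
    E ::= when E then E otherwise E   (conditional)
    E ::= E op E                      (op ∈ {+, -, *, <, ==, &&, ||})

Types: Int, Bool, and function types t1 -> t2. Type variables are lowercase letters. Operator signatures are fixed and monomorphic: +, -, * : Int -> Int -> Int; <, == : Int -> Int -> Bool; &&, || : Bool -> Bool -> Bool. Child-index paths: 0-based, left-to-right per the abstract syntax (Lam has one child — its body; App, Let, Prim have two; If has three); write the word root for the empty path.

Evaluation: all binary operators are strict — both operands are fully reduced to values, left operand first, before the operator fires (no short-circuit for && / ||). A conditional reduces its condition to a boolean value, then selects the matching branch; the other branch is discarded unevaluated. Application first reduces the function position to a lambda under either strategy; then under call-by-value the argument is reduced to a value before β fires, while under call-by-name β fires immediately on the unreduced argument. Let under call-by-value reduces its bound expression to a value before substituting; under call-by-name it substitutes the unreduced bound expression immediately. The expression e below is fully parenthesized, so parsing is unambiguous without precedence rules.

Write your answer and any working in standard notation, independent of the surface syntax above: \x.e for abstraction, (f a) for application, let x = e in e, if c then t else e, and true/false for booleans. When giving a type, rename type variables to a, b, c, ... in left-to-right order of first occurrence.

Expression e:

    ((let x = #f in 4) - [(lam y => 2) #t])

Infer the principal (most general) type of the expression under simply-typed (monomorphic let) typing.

Answer: Int

Working:
let x : Bool
  unify Int ~ Int
\y._ : a -> Int
  unify a -> Int ~ Bool -> b
  unify a ~ Bool
  unify Int ~ b
_ _ : Int
  unify Int ~ Int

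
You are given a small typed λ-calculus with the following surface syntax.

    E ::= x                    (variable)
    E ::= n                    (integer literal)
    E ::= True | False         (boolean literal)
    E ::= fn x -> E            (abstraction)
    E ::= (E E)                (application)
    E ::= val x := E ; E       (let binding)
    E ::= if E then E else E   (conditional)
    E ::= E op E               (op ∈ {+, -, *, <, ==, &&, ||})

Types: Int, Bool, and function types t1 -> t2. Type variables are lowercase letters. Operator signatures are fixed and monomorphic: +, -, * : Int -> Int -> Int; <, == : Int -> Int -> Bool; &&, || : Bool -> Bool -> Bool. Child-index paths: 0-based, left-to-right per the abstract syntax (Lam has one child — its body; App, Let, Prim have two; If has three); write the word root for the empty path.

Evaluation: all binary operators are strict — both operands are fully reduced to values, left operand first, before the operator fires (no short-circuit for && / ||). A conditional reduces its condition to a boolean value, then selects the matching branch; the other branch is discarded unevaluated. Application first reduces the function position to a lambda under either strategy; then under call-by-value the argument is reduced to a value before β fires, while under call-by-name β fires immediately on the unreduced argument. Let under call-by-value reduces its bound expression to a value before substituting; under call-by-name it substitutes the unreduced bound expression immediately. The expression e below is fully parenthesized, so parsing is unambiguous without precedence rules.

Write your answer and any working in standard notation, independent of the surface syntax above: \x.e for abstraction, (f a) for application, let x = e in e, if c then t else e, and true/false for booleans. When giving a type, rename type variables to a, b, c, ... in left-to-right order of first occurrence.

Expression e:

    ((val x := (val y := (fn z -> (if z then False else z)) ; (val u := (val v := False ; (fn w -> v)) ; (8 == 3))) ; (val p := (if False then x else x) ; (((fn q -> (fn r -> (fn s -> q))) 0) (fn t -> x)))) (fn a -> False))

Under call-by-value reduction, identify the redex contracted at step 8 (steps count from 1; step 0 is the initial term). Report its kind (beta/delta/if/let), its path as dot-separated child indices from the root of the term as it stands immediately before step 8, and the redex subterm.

Derivation:
step 0: ((let x = (let y = (\z.(if z then false else z)) in (let u = (let v = false in (\w.v)) in (8 == 3))) in (let p = (if false then x else x) in (((\q.(\r.(\s.q))) 0) (\t.x)))) (\a.false))
step 1: [let@0.0] ((let x = (let u = (let v = false in (\w.v)) in (8 == 3)) in (let p = (if false then x else x) in (((\q.(\r.(\s.q))) 0) (\t.x)))) (\a.false))
step 2: [let@0.0.0] ((let x = (let u = (\w.false) in (8 == 3)) in (let p = (if false then x else x) in (((\q.(\r.(\s.q))) 0) (\t.x)))) (\a.false))
step 3: [let@0.0] ((let x = (8 == 3) in (let p = (if false then x else x) in (((\q.(\r.(\s.q))) 0) (\t.x)))) (\a.false))
step 4: [delta@0.0] ((let x = false in (let p = (if false then x else x) in (((\q.(\r.(\s.q))) 0) (\t.x)))) (\a.false))
step 5: [let@0] ((let p = (if false then false else false) in (((\q.(\r.(\s.q))) 0) (\t.false))) (\a.false))
step 6: [if@0.0] ((let p = false in (((\q.(\r.(\s.q))) 0) (\t.false))) (\a.false))
step 7: [let@0] ((((\q.(\r.(\s.q))) 0) (\t.false)) (\a.false))
step 8: [beta@0.0] (((\r.(\s.0)) (\t.false)) (\a.false))

Answer: beta at 0.0 : ((\q.(\r.(\s.q))) 0)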